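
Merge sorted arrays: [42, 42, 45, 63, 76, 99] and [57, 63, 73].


Take 42 from A
Take 42 from A
Take 45 from A
Take 57 from B
Take 63 from A
Take 63 from B
Take 73 from B

Merged: [42, 42, 45, 57, 63, 63, 73, 76, 99]


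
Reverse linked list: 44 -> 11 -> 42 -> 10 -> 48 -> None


Step 1: curr=44, set curr.next=prev(None) | reversed so far: 44
Step 2: curr=11, set curr.next=prev(44) | reversed so far: 11 -> 44
Step 3: curr=42, set curr.next=prev(11) | reversed so far: 42 -> 11 -> 44
Step 4: curr=10, set curr.next=prev(42) | reversed so far: 10 -> 42 -> 11 -> 44
Step 5: curr=48, set curr.next=prev(10) | reversed so far: 48 -> 10 -> 42 -> 11 -> 44

48 -> 10 -> 42 -> 11 -> 44 -> None


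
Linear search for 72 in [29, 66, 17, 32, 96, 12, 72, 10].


i=0: 29!=72
i=1: 66!=72
i=2: 17!=72
i=3: 32!=72
i=4: 96!=72
i=5: 12!=72
i=6: 72==72 found!

Found at 6, 7 comps


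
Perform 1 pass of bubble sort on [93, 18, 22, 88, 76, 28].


Initial: [93, 18, 22, 88, 76, 28]
Pass 1: [18, 22, 88, 76, 28, 93] (5 swaps)

After 1 pass: [18, 22, 88, 76, 28, 93]


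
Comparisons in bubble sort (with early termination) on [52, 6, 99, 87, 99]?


Algorithm: bubble sort (with early termination)
Input: [52, 6, 99, 87, 99]
Sorted: [6, 52, 87, 99, 99]

7


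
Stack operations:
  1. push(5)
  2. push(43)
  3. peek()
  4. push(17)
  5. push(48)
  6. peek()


push(5) -> [5]
push(43) -> [5, 43]
peek()->43
push(17) -> [5, 43, 17]
push(48) -> [5, 43, 17, 48]
peek()->48

Final stack: [5, 43, 17, 48]


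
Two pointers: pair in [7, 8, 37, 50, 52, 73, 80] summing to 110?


lo=0(7)+hi=6(80)=87
lo=1(8)+hi=6(80)=88
lo=2(37)+hi=6(80)=117
lo=2(37)+hi=5(73)=110

Yes: 37+73=110


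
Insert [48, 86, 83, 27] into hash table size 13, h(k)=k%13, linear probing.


Insert 48: h=9 -> slot 9
Insert 86: h=8 -> slot 8
Insert 83: h=5 -> slot 5
Insert 27: h=1 -> slot 1

Table: [None, 27, None, None, None, 83, None, None, 86, 48, None, None, None]


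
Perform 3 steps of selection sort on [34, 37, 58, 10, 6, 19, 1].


Initial: [34, 37, 58, 10, 6, 19, 1]
Step 1: min=1 at 6
  Swap: [1, 37, 58, 10, 6, 19, 34]
Step 2: min=6 at 4
  Swap: [1, 6, 58, 10, 37, 19, 34]
Step 3: min=10 at 3
  Swap: [1, 6, 10, 58, 37, 19, 34]

After 3 steps: [1, 6, 10, 58, 37, 19, 34]


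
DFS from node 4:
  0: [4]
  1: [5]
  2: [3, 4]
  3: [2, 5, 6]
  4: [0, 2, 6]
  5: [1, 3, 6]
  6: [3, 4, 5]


Visit 4, push [6, 2, 0]
Visit 0, push []
Visit 2, push [3]
Visit 3, push [6, 5]
Visit 5, push [6, 1]
Visit 1, push []
Visit 6, push []

DFS order: [4, 0, 2, 3, 5, 1, 6]


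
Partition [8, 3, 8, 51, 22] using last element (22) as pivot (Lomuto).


Pivot: 22
  8 <= 22: advance i (no swap)
  3 <= 22: advance i (no swap)
  8 <= 22: advance i (no swap)
Place pivot at 3: [8, 3, 8, 22, 51]

Partitioned: [8, 3, 8, 22, 51]


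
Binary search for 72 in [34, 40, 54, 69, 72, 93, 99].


Step 1: lo=0, hi=6, mid=3, val=69
Step 2: lo=4, hi=6, mid=5, val=93
Step 3: lo=4, hi=4, mid=4, val=72

Found at index 4


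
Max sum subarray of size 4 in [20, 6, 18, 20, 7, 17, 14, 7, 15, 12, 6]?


[0:4]: 64
[1:5]: 51
[2:6]: 62
[3:7]: 58
[4:8]: 45
[5:9]: 53
[6:10]: 48
[7:11]: 40

Max: 64 at [0:4]


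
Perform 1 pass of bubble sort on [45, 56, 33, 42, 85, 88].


Initial: [45, 56, 33, 42, 85, 88]
Pass 1: [45, 33, 42, 56, 85, 88] (2 swaps)

After 1 pass: [45, 33, 42, 56, 85, 88]


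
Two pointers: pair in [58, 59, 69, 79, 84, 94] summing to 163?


lo=0(58)+hi=5(94)=152
lo=1(59)+hi=5(94)=153
lo=2(69)+hi=5(94)=163

Yes: 69+94=163


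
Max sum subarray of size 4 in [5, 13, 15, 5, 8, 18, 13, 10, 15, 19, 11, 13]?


[0:4]: 38
[1:5]: 41
[2:6]: 46
[3:7]: 44
[4:8]: 49
[5:9]: 56
[6:10]: 57
[7:11]: 55
[8:12]: 58

Max: 58 at [8:12]


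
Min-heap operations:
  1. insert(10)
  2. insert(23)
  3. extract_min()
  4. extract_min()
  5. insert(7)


insert(10) -> [10]
insert(23) -> [10, 23]
extract_min()->10, [23]
extract_min()->23, []
insert(7) -> [7]

Final heap: [7]


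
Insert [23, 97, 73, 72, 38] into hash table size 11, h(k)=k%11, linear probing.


Insert 23: h=1 -> slot 1
Insert 97: h=9 -> slot 9
Insert 73: h=7 -> slot 7
Insert 72: h=6 -> slot 6
Insert 38: h=5 -> slot 5

Table: [None, 23, None, None, None, 38, 72, 73, None, 97, None]


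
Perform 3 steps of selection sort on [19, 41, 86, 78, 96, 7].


Initial: [19, 41, 86, 78, 96, 7]
Step 1: min=7 at 5
  Swap: [7, 41, 86, 78, 96, 19]
Step 2: min=19 at 5
  Swap: [7, 19, 86, 78, 96, 41]
Step 3: min=41 at 5
  Swap: [7, 19, 41, 78, 96, 86]

After 3 steps: [7, 19, 41, 78, 96, 86]


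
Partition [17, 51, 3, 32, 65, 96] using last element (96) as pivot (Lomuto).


Pivot: 96
  17 <= 96: advance i (no swap)
  51 <= 96: advance i (no swap)
  3 <= 96: advance i (no swap)
  32 <= 96: advance i (no swap)
  65 <= 96: advance i (no swap)
Place pivot at 5: [17, 51, 3, 32, 65, 96]

Partitioned: [17, 51, 3, 32, 65, 96]


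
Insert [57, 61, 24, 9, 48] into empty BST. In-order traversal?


Insert 57: root
Insert 61: R from 57
Insert 24: L from 57
Insert 9: L from 57 -> L from 24
Insert 48: L from 57 -> R from 24

In-order: [9, 24, 48, 57, 61]


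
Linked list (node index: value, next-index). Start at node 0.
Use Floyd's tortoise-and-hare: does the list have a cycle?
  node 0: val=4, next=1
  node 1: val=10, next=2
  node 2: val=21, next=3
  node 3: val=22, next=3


Floyd's tortoise (slow, +1) and hare (fast, +2):
  init: slow=0, fast=0
  step 1: slow=1, fast=2
  step 2: slow=2, fast=3
  step 3: slow=3, fast=3
  slow == fast at node 3: cycle detected

Cycle: yes


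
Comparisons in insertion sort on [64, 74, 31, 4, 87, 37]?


Algorithm: insertion sort
Input: [64, 74, 31, 4, 87, 37]
Sorted: [4, 31, 37, 64, 74, 87]

11


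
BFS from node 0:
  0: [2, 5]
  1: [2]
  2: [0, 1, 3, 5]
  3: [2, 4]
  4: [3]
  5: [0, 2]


Visit 0, enqueue [2, 5]
Visit 2, enqueue [1, 3]
Visit 5, enqueue []
Visit 1, enqueue []
Visit 3, enqueue [4]
Visit 4, enqueue []

BFS order: [0, 2, 5, 1, 3, 4]


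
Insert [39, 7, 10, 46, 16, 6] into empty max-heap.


Insert 39: [39]
Insert 7: [39, 7]
Insert 10: [39, 7, 10]
Insert 46: [46, 39, 10, 7]
Insert 16: [46, 39, 10, 7, 16]
Insert 6: [46, 39, 10, 7, 16, 6]

Final heap: [46, 39, 10, 7, 16, 6]


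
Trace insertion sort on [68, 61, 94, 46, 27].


Initial: [68, 61, 94, 46, 27]
Insert 61: [61, 68, 94, 46, 27]
Insert 94: [61, 68, 94, 46, 27]
Insert 46: [46, 61, 68, 94, 27]
Insert 27: [27, 46, 61, 68, 94]

Sorted: [27, 46, 61, 68, 94]


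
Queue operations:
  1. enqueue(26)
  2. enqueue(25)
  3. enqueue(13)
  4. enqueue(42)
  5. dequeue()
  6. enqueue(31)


enqueue(26) -> [26]
enqueue(25) -> [26, 25]
enqueue(13) -> [26, 25, 13]
enqueue(42) -> [26, 25, 13, 42]
dequeue()->26, [25, 13, 42]
enqueue(31) -> [25, 13, 42, 31]

Final queue: [25, 13, 42, 31]


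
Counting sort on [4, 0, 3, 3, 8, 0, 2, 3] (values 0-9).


Input: [4, 0, 3, 3, 8, 0, 2, 3]
Counts: [2, 0, 1, 3, 1, 0, 0, 0, 1, 0]

Sorted: [0, 0, 2, 3, 3, 3, 4, 8]


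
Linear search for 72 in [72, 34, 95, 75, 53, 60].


i=0: 72==72 found!

Found at 0, 1 comps


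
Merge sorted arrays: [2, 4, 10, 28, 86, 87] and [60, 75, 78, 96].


Take 2 from A
Take 4 from A
Take 10 from A
Take 28 from A
Take 60 from B
Take 75 from B
Take 78 from B
Take 86 from A
Take 87 from A

Merged: [2, 4, 10, 28, 60, 75, 78, 86, 87, 96]


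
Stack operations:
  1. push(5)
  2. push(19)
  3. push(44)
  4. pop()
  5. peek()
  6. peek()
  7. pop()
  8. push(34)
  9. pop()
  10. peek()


push(5) -> [5]
push(19) -> [5, 19]
push(44) -> [5, 19, 44]
pop()->44, [5, 19]
peek()->19
peek()->19
pop()->19, [5]
push(34) -> [5, 34]
pop()->34, [5]
peek()->5

Final stack: [5]


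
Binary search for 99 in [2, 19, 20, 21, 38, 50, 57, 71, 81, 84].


Step 1: lo=0, hi=9, mid=4, val=38
Step 2: lo=5, hi=9, mid=7, val=71
Step 3: lo=8, hi=9, mid=8, val=81
Step 4: lo=9, hi=9, mid=9, val=84

Not found


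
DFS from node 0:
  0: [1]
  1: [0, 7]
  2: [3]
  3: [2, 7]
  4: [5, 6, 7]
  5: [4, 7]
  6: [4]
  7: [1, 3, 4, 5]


Visit 0, push [1]
Visit 1, push [7]
Visit 7, push [5, 4, 3]
Visit 3, push [2]
Visit 2, push []
Visit 4, push [6, 5]
Visit 5, push []
Visit 6, push []

DFS order: [0, 1, 7, 3, 2, 4, 5, 6]


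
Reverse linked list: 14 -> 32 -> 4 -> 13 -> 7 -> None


Step 1: curr=14, set curr.next=prev(None) | reversed so far: 14
Step 2: curr=32, set curr.next=prev(14) | reversed so far: 32 -> 14
Step 3: curr=4, set curr.next=prev(32) | reversed so far: 4 -> 32 -> 14
Step 4: curr=13, set curr.next=prev(4) | reversed so far: 13 -> 4 -> 32 -> 14
Step 5: curr=7, set curr.next=prev(13) | reversed so far: 7 -> 13 -> 4 -> 32 -> 14

7 -> 13 -> 4 -> 32 -> 14 -> None


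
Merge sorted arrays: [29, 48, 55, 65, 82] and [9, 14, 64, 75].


Take 9 from B
Take 14 from B
Take 29 from A
Take 48 from A
Take 55 from A
Take 64 from B
Take 65 from A
Take 75 from B

Merged: [9, 14, 29, 48, 55, 64, 65, 75, 82]


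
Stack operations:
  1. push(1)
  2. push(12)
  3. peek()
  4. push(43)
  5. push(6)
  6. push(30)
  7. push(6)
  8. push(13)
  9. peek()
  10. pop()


push(1) -> [1]
push(12) -> [1, 12]
peek()->12
push(43) -> [1, 12, 43]
push(6) -> [1, 12, 43, 6]
push(30) -> [1, 12, 43, 6, 30]
push(6) -> [1, 12, 43, 6, 30, 6]
push(13) -> [1, 12, 43, 6, 30, 6, 13]
peek()->13
pop()->13, [1, 12, 43, 6, 30, 6]

Final stack: [1, 12, 43, 6, 30, 6]


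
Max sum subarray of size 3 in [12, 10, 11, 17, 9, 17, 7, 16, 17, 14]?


[0:3]: 33
[1:4]: 38
[2:5]: 37
[3:6]: 43
[4:7]: 33
[5:8]: 40
[6:9]: 40
[7:10]: 47

Max: 47 at [7:10]


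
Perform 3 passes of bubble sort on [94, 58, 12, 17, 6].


Initial: [94, 58, 12, 17, 6]
Pass 1: [58, 12, 17, 6, 94] (4 swaps)
Pass 2: [12, 17, 6, 58, 94] (3 swaps)
Pass 3: [12, 6, 17, 58, 94] (1 swaps)

After 3 passes: [12, 6, 17, 58, 94]


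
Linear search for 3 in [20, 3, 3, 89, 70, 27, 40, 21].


i=0: 20!=3
i=1: 3==3 found!

Found at 1, 2 comps


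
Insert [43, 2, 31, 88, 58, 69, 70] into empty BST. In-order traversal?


Insert 43: root
Insert 2: L from 43
Insert 31: L from 43 -> R from 2
Insert 88: R from 43
Insert 58: R from 43 -> L from 88
Insert 69: R from 43 -> L from 88 -> R from 58
Insert 70: R from 43 -> L from 88 -> R from 58 -> R from 69

In-order: [2, 31, 43, 58, 69, 70, 88]


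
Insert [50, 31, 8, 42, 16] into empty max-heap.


Insert 50: [50]
Insert 31: [50, 31]
Insert 8: [50, 31, 8]
Insert 42: [50, 42, 8, 31]
Insert 16: [50, 42, 8, 31, 16]

Final heap: [50, 42, 8, 31, 16]


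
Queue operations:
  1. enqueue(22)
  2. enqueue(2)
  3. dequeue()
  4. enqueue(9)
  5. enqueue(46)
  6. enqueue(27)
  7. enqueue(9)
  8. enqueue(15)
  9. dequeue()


enqueue(22) -> [22]
enqueue(2) -> [22, 2]
dequeue()->22, [2]
enqueue(9) -> [2, 9]
enqueue(46) -> [2, 9, 46]
enqueue(27) -> [2, 9, 46, 27]
enqueue(9) -> [2, 9, 46, 27, 9]
enqueue(15) -> [2, 9, 46, 27, 9, 15]
dequeue()->2, [9, 46, 27, 9, 15]

Final queue: [9, 46, 27, 9, 15]


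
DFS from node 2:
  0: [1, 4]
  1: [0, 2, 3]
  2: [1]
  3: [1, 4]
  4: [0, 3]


Visit 2, push [1]
Visit 1, push [3, 0]
Visit 0, push [4]
Visit 4, push [3]
Visit 3, push []

DFS order: [2, 1, 0, 4, 3]


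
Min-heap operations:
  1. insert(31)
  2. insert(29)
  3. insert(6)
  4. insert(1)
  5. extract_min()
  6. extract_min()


insert(31) -> [31]
insert(29) -> [29, 31]
insert(6) -> [6, 31, 29]
insert(1) -> [1, 6, 29, 31]
extract_min()->1, [6, 31, 29]
extract_min()->6, [29, 31]

Final heap: [29, 31]


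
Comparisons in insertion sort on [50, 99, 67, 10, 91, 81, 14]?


Algorithm: insertion sort
Input: [50, 99, 67, 10, 91, 81, 14]
Sorted: [10, 14, 50, 67, 81, 91, 99]

17


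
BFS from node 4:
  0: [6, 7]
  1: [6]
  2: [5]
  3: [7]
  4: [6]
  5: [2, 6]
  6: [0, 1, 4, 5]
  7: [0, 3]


Visit 4, enqueue [6]
Visit 6, enqueue [0, 1, 5]
Visit 0, enqueue [7]
Visit 1, enqueue []
Visit 5, enqueue [2]
Visit 7, enqueue [3]
Visit 2, enqueue []
Visit 3, enqueue []

BFS order: [4, 6, 0, 1, 5, 7, 2, 3]


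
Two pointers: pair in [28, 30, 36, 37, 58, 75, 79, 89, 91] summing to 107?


lo=0(28)+hi=8(91)=119
lo=0(28)+hi=7(89)=117
lo=0(28)+hi=6(79)=107

Yes: 28+79=107


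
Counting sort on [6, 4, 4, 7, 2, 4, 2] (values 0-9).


Input: [6, 4, 4, 7, 2, 4, 2]
Counts: [0, 0, 2, 0, 3, 0, 1, 1, 0, 0]

Sorted: [2, 2, 4, 4, 4, 6, 7]


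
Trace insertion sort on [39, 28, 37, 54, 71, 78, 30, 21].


Initial: [39, 28, 37, 54, 71, 78, 30, 21]
Insert 28: [28, 39, 37, 54, 71, 78, 30, 21]
Insert 37: [28, 37, 39, 54, 71, 78, 30, 21]
Insert 54: [28, 37, 39, 54, 71, 78, 30, 21]
Insert 71: [28, 37, 39, 54, 71, 78, 30, 21]
Insert 78: [28, 37, 39, 54, 71, 78, 30, 21]
Insert 30: [28, 30, 37, 39, 54, 71, 78, 21]
Insert 21: [21, 28, 30, 37, 39, 54, 71, 78]

Sorted: [21, 28, 30, 37, 39, 54, 71, 78]


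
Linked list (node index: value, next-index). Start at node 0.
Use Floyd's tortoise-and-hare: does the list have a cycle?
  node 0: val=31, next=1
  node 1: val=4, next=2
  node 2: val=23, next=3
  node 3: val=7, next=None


Floyd's tortoise (slow, +1) and hare (fast, +2):
  init: slow=0, fast=0
  step 1: slow=1, fast=2
  step 2: fast 2->3->None, no cycle

Cycle: no


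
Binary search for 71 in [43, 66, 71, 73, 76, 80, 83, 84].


Step 1: lo=0, hi=7, mid=3, val=73
Step 2: lo=0, hi=2, mid=1, val=66
Step 3: lo=2, hi=2, mid=2, val=71

Found at index 2


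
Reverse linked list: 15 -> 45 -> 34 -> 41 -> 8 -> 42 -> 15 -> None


Step 1: curr=15, set curr.next=prev(None) | reversed so far: 15
Step 2: curr=45, set curr.next=prev(15) | reversed so far: 45 -> 15
Step 3: curr=34, set curr.next=prev(45) | reversed so far: 34 -> 45 -> 15
Step 4: curr=41, set curr.next=prev(34) | reversed so far: 41 -> 34 -> 45 -> 15
Step 5: curr=8, set curr.next=prev(41) | reversed so far: 8 -> 41 -> 34 -> 45 -> 15
Step 6: curr=42, set curr.next=prev(8) | reversed so far: 42 -> 8 -> 41 -> 34 -> 45 -> 15
Step 7: curr=15, set curr.next=prev(42) | reversed so far: 15 -> 42 -> 8 -> 41 -> 34 -> 45 -> 15

15 -> 42 -> 8 -> 41 -> 34 -> 45 -> 15 -> None


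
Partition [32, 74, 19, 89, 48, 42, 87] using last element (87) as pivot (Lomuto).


Pivot: 87
  32 <= 87: advance i (no swap)
  74 <= 87: advance i (no swap)
  19 <= 87: advance i (no swap)
  48 <= 87: swap -> [32, 74, 19, 48, 89, 42, 87]
  42 <= 87: swap -> [32, 74, 19, 48, 42, 89, 87]
Place pivot at 5: [32, 74, 19, 48, 42, 87, 89]

Partitioned: [32, 74, 19, 48, 42, 87, 89]


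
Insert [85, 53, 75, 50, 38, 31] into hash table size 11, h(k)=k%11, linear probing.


Insert 85: h=8 -> slot 8
Insert 53: h=9 -> slot 9
Insert 75: h=9, 1 probes -> slot 10
Insert 50: h=6 -> slot 6
Insert 38: h=5 -> slot 5
Insert 31: h=9, 2 probes -> slot 0

Table: [31, None, None, None, None, 38, 50, None, 85, 53, 75]


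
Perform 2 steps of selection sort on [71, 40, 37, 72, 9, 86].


Initial: [71, 40, 37, 72, 9, 86]
Step 1: min=9 at 4
  Swap: [9, 40, 37, 72, 71, 86]
Step 2: min=37 at 2
  Swap: [9, 37, 40, 72, 71, 86]

After 2 steps: [9, 37, 40, 72, 71, 86]


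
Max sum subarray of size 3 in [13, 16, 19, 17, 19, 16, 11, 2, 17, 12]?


[0:3]: 48
[1:4]: 52
[2:5]: 55
[3:6]: 52
[4:7]: 46
[5:8]: 29
[6:9]: 30
[7:10]: 31

Max: 55 at [2:5]


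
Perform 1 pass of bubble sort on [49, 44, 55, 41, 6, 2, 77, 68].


Initial: [49, 44, 55, 41, 6, 2, 77, 68]
Pass 1: [44, 49, 41, 6, 2, 55, 68, 77] (5 swaps)

After 1 pass: [44, 49, 41, 6, 2, 55, 68, 77]


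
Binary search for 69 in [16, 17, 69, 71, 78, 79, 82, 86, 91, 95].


Step 1: lo=0, hi=9, mid=4, val=78
Step 2: lo=0, hi=3, mid=1, val=17
Step 3: lo=2, hi=3, mid=2, val=69

Found at index 2


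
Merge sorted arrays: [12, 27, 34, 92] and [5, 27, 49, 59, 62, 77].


Take 5 from B
Take 12 from A
Take 27 from A
Take 27 from B
Take 34 from A
Take 49 from B
Take 59 from B
Take 62 from B
Take 77 from B

Merged: [5, 12, 27, 27, 34, 49, 59, 62, 77, 92]


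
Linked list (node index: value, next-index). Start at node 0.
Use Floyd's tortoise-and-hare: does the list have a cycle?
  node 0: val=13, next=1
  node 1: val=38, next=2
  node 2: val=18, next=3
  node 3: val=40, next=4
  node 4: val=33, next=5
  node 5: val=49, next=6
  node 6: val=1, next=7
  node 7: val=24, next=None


Floyd's tortoise (slow, +1) and hare (fast, +2):
  init: slow=0, fast=0
  step 1: slow=1, fast=2
  step 2: slow=2, fast=4
  step 3: slow=3, fast=6
  step 4: fast 6->7->None, no cycle

Cycle: no


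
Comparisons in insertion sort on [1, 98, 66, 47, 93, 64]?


Algorithm: insertion sort
Input: [1, 98, 66, 47, 93, 64]
Sorted: [1, 47, 64, 66, 93, 98]

12


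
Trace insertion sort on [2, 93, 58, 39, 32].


Initial: [2, 93, 58, 39, 32]
Insert 93: [2, 93, 58, 39, 32]
Insert 58: [2, 58, 93, 39, 32]
Insert 39: [2, 39, 58, 93, 32]
Insert 32: [2, 32, 39, 58, 93]

Sorted: [2, 32, 39, 58, 93]


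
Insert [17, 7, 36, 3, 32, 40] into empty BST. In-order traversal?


Insert 17: root
Insert 7: L from 17
Insert 36: R from 17
Insert 3: L from 17 -> L from 7
Insert 32: R from 17 -> L from 36
Insert 40: R from 17 -> R from 36

In-order: [3, 7, 17, 32, 36, 40]


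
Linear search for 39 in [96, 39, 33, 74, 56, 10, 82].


i=0: 96!=39
i=1: 39==39 found!

Found at 1, 2 comps


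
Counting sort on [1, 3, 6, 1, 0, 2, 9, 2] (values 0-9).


Input: [1, 3, 6, 1, 0, 2, 9, 2]
Counts: [1, 2, 2, 1, 0, 0, 1, 0, 0, 1]

Sorted: [0, 1, 1, 2, 2, 3, 6, 9]


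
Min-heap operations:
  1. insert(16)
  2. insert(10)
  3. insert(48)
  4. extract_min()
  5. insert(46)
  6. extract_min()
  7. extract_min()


insert(16) -> [16]
insert(10) -> [10, 16]
insert(48) -> [10, 16, 48]
extract_min()->10, [16, 48]
insert(46) -> [16, 48, 46]
extract_min()->16, [46, 48]
extract_min()->46, [48]

Final heap: [48]


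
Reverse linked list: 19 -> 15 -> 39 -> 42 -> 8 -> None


Step 1: curr=19, set curr.next=prev(None) | reversed so far: 19
Step 2: curr=15, set curr.next=prev(19) | reversed so far: 15 -> 19
Step 3: curr=39, set curr.next=prev(15) | reversed so far: 39 -> 15 -> 19
Step 4: curr=42, set curr.next=prev(39) | reversed so far: 42 -> 39 -> 15 -> 19
Step 5: curr=8, set curr.next=prev(42) | reversed so far: 8 -> 42 -> 39 -> 15 -> 19

8 -> 42 -> 39 -> 15 -> 19 -> None


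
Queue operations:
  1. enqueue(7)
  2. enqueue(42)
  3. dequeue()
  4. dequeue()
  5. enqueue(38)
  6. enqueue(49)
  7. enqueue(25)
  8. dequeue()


enqueue(7) -> [7]
enqueue(42) -> [7, 42]
dequeue()->7, [42]
dequeue()->42, []
enqueue(38) -> [38]
enqueue(49) -> [38, 49]
enqueue(25) -> [38, 49, 25]
dequeue()->38, [49, 25]

Final queue: [49, 25]


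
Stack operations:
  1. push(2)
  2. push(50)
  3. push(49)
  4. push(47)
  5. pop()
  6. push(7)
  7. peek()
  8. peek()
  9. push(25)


push(2) -> [2]
push(50) -> [2, 50]
push(49) -> [2, 50, 49]
push(47) -> [2, 50, 49, 47]
pop()->47, [2, 50, 49]
push(7) -> [2, 50, 49, 7]
peek()->7
peek()->7
push(25) -> [2, 50, 49, 7, 25]

Final stack: [2, 50, 49, 7, 25]


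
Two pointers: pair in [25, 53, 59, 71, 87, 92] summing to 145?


lo=0(25)+hi=5(92)=117
lo=1(53)+hi=5(92)=145

Yes: 53+92=145


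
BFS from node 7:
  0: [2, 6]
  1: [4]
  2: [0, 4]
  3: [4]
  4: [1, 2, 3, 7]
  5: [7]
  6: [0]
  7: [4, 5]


Visit 7, enqueue [4, 5]
Visit 4, enqueue [1, 2, 3]
Visit 5, enqueue []
Visit 1, enqueue []
Visit 2, enqueue [0]
Visit 3, enqueue []
Visit 0, enqueue [6]
Visit 6, enqueue []

BFS order: [7, 4, 5, 1, 2, 3, 0, 6]


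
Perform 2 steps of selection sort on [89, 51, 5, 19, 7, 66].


Initial: [89, 51, 5, 19, 7, 66]
Step 1: min=5 at 2
  Swap: [5, 51, 89, 19, 7, 66]
Step 2: min=7 at 4
  Swap: [5, 7, 89, 19, 51, 66]

After 2 steps: [5, 7, 89, 19, 51, 66]


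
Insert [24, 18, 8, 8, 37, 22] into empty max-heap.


Insert 24: [24]
Insert 18: [24, 18]
Insert 8: [24, 18, 8]
Insert 8: [24, 18, 8, 8]
Insert 37: [37, 24, 8, 8, 18]
Insert 22: [37, 24, 22, 8, 18, 8]

Final heap: [37, 24, 22, 8, 18, 8]


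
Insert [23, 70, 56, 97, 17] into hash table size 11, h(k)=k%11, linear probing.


Insert 23: h=1 -> slot 1
Insert 70: h=4 -> slot 4
Insert 56: h=1, 1 probes -> slot 2
Insert 97: h=9 -> slot 9
Insert 17: h=6 -> slot 6

Table: [None, 23, 56, None, 70, None, 17, None, None, 97, None]


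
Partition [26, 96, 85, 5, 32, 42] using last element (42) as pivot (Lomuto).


Pivot: 42
  26 <= 42: advance i (no swap)
  5 <= 42: swap -> [26, 5, 85, 96, 32, 42]
  32 <= 42: swap -> [26, 5, 32, 96, 85, 42]
Place pivot at 3: [26, 5, 32, 42, 85, 96]

Partitioned: [26, 5, 32, 42, 85, 96]


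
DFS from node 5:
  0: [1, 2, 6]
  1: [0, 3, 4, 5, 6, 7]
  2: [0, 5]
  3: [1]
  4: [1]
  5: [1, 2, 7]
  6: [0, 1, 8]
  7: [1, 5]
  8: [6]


Visit 5, push [7, 2, 1]
Visit 1, push [7, 6, 4, 3, 0]
Visit 0, push [6, 2]
Visit 2, push []
Visit 6, push [8]
Visit 8, push []
Visit 3, push []
Visit 4, push []
Visit 7, push []

DFS order: [5, 1, 0, 2, 6, 8, 3, 4, 7]


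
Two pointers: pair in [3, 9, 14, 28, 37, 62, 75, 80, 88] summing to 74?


lo=0(3)+hi=8(88)=91
lo=0(3)+hi=7(80)=83
lo=0(3)+hi=6(75)=78
lo=0(3)+hi=5(62)=65
lo=1(9)+hi=5(62)=71
lo=2(14)+hi=5(62)=76
lo=2(14)+hi=4(37)=51
lo=3(28)+hi=4(37)=65

No pair found


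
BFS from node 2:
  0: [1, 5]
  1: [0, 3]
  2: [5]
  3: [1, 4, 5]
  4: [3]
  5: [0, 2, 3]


Visit 2, enqueue [5]
Visit 5, enqueue [0, 3]
Visit 0, enqueue [1]
Visit 3, enqueue [4]
Visit 1, enqueue []
Visit 4, enqueue []

BFS order: [2, 5, 0, 3, 1, 4]


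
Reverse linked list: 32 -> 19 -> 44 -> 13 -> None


Step 1: curr=32, set curr.next=prev(None) | reversed so far: 32
Step 2: curr=19, set curr.next=prev(32) | reversed so far: 19 -> 32
Step 3: curr=44, set curr.next=prev(19) | reversed so far: 44 -> 19 -> 32
Step 4: curr=13, set curr.next=prev(44) | reversed so far: 13 -> 44 -> 19 -> 32

13 -> 44 -> 19 -> 32 -> None


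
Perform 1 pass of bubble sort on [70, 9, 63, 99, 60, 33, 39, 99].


Initial: [70, 9, 63, 99, 60, 33, 39, 99]
Pass 1: [9, 63, 70, 60, 33, 39, 99, 99] (5 swaps)

After 1 pass: [9, 63, 70, 60, 33, 39, 99, 99]


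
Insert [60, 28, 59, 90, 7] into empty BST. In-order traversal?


Insert 60: root
Insert 28: L from 60
Insert 59: L from 60 -> R from 28
Insert 90: R from 60
Insert 7: L from 60 -> L from 28

In-order: [7, 28, 59, 60, 90]


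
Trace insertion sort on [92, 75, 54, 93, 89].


Initial: [92, 75, 54, 93, 89]
Insert 75: [75, 92, 54, 93, 89]
Insert 54: [54, 75, 92, 93, 89]
Insert 93: [54, 75, 92, 93, 89]
Insert 89: [54, 75, 89, 92, 93]

Sorted: [54, 75, 89, 92, 93]


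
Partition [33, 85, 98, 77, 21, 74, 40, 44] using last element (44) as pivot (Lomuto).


Pivot: 44
  33 <= 44: advance i (no swap)
  21 <= 44: swap -> [33, 21, 98, 77, 85, 74, 40, 44]
  40 <= 44: swap -> [33, 21, 40, 77, 85, 74, 98, 44]
Place pivot at 3: [33, 21, 40, 44, 85, 74, 98, 77]

Partitioned: [33, 21, 40, 44, 85, 74, 98, 77]


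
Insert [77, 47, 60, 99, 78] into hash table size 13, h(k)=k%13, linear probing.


Insert 77: h=12 -> slot 12
Insert 47: h=8 -> slot 8
Insert 60: h=8, 1 probes -> slot 9
Insert 99: h=8, 2 probes -> slot 10
Insert 78: h=0 -> slot 0

Table: [78, None, None, None, None, None, None, None, 47, 60, 99, None, 77]


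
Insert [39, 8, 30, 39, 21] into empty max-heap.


Insert 39: [39]
Insert 8: [39, 8]
Insert 30: [39, 8, 30]
Insert 39: [39, 39, 30, 8]
Insert 21: [39, 39, 30, 8, 21]

Final heap: [39, 39, 30, 8, 21]


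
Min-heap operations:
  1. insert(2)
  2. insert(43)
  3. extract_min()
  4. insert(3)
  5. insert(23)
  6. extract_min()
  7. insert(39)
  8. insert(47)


insert(2) -> [2]
insert(43) -> [2, 43]
extract_min()->2, [43]
insert(3) -> [3, 43]
insert(23) -> [3, 43, 23]
extract_min()->3, [23, 43]
insert(39) -> [23, 43, 39]
insert(47) -> [23, 43, 39, 47]

Final heap: [23, 43, 39, 47]


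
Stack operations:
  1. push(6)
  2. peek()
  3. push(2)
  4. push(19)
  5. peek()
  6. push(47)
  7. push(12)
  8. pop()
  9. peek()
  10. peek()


push(6) -> [6]
peek()->6
push(2) -> [6, 2]
push(19) -> [6, 2, 19]
peek()->19
push(47) -> [6, 2, 19, 47]
push(12) -> [6, 2, 19, 47, 12]
pop()->12, [6, 2, 19, 47]
peek()->47
peek()->47

Final stack: [6, 2, 19, 47]


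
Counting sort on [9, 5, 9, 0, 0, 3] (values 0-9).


Input: [9, 5, 9, 0, 0, 3]
Counts: [2, 0, 0, 1, 0, 1, 0, 0, 0, 2]

Sorted: [0, 0, 3, 5, 9, 9]


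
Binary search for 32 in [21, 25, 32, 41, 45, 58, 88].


Step 1: lo=0, hi=6, mid=3, val=41
Step 2: lo=0, hi=2, mid=1, val=25
Step 3: lo=2, hi=2, mid=2, val=32

Found at index 2


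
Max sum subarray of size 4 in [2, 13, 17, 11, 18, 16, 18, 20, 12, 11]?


[0:4]: 43
[1:5]: 59
[2:6]: 62
[3:7]: 63
[4:8]: 72
[5:9]: 66
[6:10]: 61

Max: 72 at [4:8]


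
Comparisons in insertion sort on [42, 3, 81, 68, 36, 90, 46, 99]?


Algorithm: insertion sort
Input: [42, 3, 81, 68, 36, 90, 46, 99]
Sorted: [3, 36, 42, 46, 68, 81, 90, 99]

14


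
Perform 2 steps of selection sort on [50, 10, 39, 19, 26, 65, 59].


Initial: [50, 10, 39, 19, 26, 65, 59]
Step 1: min=10 at 1
  Swap: [10, 50, 39, 19, 26, 65, 59]
Step 2: min=19 at 3
  Swap: [10, 19, 39, 50, 26, 65, 59]

After 2 steps: [10, 19, 39, 50, 26, 65, 59]


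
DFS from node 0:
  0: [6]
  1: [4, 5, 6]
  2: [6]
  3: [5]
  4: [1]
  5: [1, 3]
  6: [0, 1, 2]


Visit 0, push [6]
Visit 6, push [2, 1]
Visit 1, push [5, 4]
Visit 4, push []
Visit 5, push [3]
Visit 3, push []
Visit 2, push []

DFS order: [0, 6, 1, 4, 5, 3, 2]


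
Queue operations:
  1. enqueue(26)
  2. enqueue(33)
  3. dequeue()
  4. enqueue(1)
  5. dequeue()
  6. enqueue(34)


enqueue(26) -> [26]
enqueue(33) -> [26, 33]
dequeue()->26, [33]
enqueue(1) -> [33, 1]
dequeue()->33, [1]
enqueue(34) -> [1, 34]

Final queue: [1, 34]


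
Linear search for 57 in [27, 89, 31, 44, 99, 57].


i=0: 27!=57
i=1: 89!=57
i=2: 31!=57
i=3: 44!=57
i=4: 99!=57
i=5: 57==57 found!

Found at 5, 6 comps


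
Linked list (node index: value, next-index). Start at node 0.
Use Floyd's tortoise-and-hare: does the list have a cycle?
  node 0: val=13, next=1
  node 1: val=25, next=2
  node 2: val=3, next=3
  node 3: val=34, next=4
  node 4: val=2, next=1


Floyd's tortoise (slow, +1) and hare (fast, +2):
  init: slow=0, fast=0
  step 1: slow=1, fast=2
  step 2: slow=2, fast=4
  step 3: slow=3, fast=2
  step 4: slow=4, fast=4
  slow == fast at node 4: cycle detected

Cycle: yes


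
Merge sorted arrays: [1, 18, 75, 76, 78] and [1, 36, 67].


Take 1 from A
Take 1 from B
Take 18 from A
Take 36 from B
Take 67 from B

Merged: [1, 1, 18, 36, 67, 75, 76, 78]


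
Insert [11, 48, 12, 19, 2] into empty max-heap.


Insert 11: [11]
Insert 48: [48, 11]
Insert 12: [48, 11, 12]
Insert 19: [48, 19, 12, 11]
Insert 2: [48, 19, 12, 11, 2]

Final heap: [48, 19, 12, 11, 2]


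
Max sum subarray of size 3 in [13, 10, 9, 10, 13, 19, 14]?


[0:3]: 32
[1:4]: 29
[2:5]: 32
[3:6]: 42
[4:7]: 46

Max: 46 at [4:7]


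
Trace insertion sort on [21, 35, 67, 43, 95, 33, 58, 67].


Initial: [21, 35, 67, 43, 95, 33, 58, 67]
Insert 35: [21, 35, 67, 43, 95, 33, 58, 67]
Insert 67: [21, 35, 67, 43, 95, 33, 58, 67]
Insert 43: [21, 35, 43, 67, 95, 33, 58, 67]
Insert 95: [21, 35, 43, 67, 95, 33, 58, 67]
Insert 33: [21, 33, 35, 43, 67, 95, 58, 67]
Insert 58: [21, 33, 35, 43, 58, 67, 95, 67]
Insert 67: [21, 33, 35, 43, 58, 67, 67, 95]

Sorted: [21, 33, 35, 43, 58, 67, 67, 95]


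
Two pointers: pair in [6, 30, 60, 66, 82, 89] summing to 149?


lo=0(6)+hi=5(89)=95
lo=1(30)+hi=5(89)=119
lo=2(60)+hi=5(89)=149

Yes: 60+89=149


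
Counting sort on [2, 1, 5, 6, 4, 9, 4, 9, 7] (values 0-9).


Input: [2, 1, 5, 6, 4, 9, 4, 9, 7]
Counts: [0, 1, 1, 0, 2, 1, 1, 1, 0, 2]

Sorted: [1, 2, 4, 4, 5, 6, 7, 9, 9]


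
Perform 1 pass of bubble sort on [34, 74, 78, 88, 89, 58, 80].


Initial: [34, 74, 78, 88, 89, 58, 80]
Pass 1: [34, 74, 78, 88, 58, 80, 89] (2 swaps)

After 1 pass: [34, 74, 78, 88, 58, 80, 89]


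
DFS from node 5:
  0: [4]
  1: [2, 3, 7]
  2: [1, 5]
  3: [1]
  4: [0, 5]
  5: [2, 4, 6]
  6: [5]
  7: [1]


Visit 5, push [6, 4, 2]
Visit 2, push [1]
Visit 1, push [7, 3]
Visit 3, push []
Visit 7, push []
Visit 4, push [0]
Visit 0, push []
Visit 6, push []

DFS order: [5, 2, 1, 3, 7, 4, 0, 6]


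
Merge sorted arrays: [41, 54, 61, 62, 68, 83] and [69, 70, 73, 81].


Take 41 from A
Take 54 from A
Take 61 from A
Take 62 from A
Take 68 from A
Take 69 from B
Take 70 from B
Take 73 from B
Take 81 from B

Merged: [41, 54, 61, 62, 68, 69, 70, 73, 81, 83]


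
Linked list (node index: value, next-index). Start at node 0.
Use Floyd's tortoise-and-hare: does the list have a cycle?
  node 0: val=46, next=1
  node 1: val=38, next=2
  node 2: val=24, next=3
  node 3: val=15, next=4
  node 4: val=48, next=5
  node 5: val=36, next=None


Floyd's tortoise (slow, +1) and hare (fast, +2):
  init: slow=0, fast=0
  step 1: slow=1, fast=2
  step 2: slow=2, fast=4
  step 3: fast 4->5->None, no cycle

Cycle: no


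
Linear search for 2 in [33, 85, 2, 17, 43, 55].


i=0: 33!=2
i=1: 85!=2
i=2: 2==2 found!

Found at 2, 3 comps


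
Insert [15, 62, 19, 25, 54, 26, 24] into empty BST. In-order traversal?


Insert 15: root
Insert 62: R from 15
Insert 19: R from 15 -> L from 62
Insert 25: R from 15 -> L from 62 -> R from 19
Insert 54: R from 15 -> L from 62 -> R from 19 -> R from 25
Insert 26: R from 15 -> L from 62 -> R from 19 -> R from 25 -> L from 54
Insert 24: R from 15 -> L from 62 -> R from 19 -> L from 25

In-order: [15, 19, 24, 25, 26, 54, 62]


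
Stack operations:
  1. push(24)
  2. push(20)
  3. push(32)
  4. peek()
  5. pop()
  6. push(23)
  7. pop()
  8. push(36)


push(24) -> [24]
push(20) -> [24, 20]
push(32) -> [24, 20, 32]
peek()->32
pop()->32, [24, 20]
push(23) -> [24, 20, 23]
pop()->23, [24, 20]
push(36) -> [24, 20, 36]

Final stack: [24, 20, 36]


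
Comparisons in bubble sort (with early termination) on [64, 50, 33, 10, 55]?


Algorithm: bubble sort (with early termination)
Input: [64, 50, 33, 10, 55]
Sorted: [10, 33, 50, 55, 64]

10


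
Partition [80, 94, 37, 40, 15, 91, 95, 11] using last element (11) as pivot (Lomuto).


Pivot: 11
Place pivot at 0: [11, 94, 37, 40, 15, 91, 95, 80]

Partitioned: [11, 94, 37, 40, 15, 91, 95, 80]


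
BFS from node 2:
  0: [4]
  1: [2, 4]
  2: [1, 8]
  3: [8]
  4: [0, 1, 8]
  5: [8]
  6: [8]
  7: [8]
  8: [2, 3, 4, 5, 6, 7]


Visit 2, enqueue [1, 8]
Visit 1, enqueue [4]
Visit 8, enqueue [3, 5, 6, 7]
Visit 4, enqueue [0]
Visit 3, enqueue []
Visit 5, enqueue []
Visit 6, enqueue []
Visit 7, enqueue []
Visit 0, enqueue []

BFS order: [2, 1, 8, 4, 3, 5, 6, 7, 0]


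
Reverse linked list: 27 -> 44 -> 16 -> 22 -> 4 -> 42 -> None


Step 1: curr=27, set curr.next=prev(None) | reversed so far: 27
Step 2: curr=44, set curr.next=prev(27) | reversed so far: 44 -> 27
Step 3: curr=16, set curr.next=prev(44) | reversed so far: 16 -> 44 -> 27
Step 4: curr=22, set curr.next=prev(16) | reversed so far: 22 -> 16 -> 44 -> 27
Step 5: curr=4, set curr.next=prev(22) | reversed so far: 4 -> 22 -> 16 -> 44 -> 27
Step 6: curr=42, set curr.next=prev(4) | reversed so far: 42 -> 4 -> 22 -> 16 -> 44 -> 27

42 -> 4 -> 22 -> 16 -> 44 -> 27 -> None


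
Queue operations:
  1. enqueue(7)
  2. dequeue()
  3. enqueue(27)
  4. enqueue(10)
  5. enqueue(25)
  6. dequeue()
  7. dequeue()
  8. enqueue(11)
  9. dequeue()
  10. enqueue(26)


enqueue(7) -> [7]
dequeue()->7, []
enqueue(27) -> [27]
enqueue(10) -> [27, 10]
enqueue(25) -> [27, 10, 25]
dequeue()->27, [10, 25]
dequeue()->10, [25]
enqueue(11) -> [25, 11]
dequeue()->25, [11]
enqueue(26) -> [11, 26]

Final queue: [11, 26]


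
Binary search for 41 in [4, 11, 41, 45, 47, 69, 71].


Step 1: lo=0, hi=6, mid=3, val=45
Step 2: lo=0, hi=2, mid=1, val=11
Step 3: lo=2, hi=2, mid=2, val=41

Found at index 2


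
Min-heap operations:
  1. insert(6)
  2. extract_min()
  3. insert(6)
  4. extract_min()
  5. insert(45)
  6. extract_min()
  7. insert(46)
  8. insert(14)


insert(6) -> [6]
extract_min()->6, []
insert(6) -> [6]
extract_min()->6, []
insert(45) -> [45]
extract_min()->45, []
insert(46) -> [46]
insert(14) -> [14, 46]

Final heap: [14, 46]


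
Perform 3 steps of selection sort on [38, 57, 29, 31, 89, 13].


Initial: [38, 57, 29, 31, 89, 13]
Step 1: min=13 at 5
  Swap: [13, 57, 29, 31, 89, 38]
Step 2: min=29 at 2
  Swap: [13, 29, 57, 31, 89, 38]
Step 3: min=31 at 3
  Swap: [13, 29, 31, 57, 89, 38]

After 3 steps: [13, 29, 31, 57, 89, 38]


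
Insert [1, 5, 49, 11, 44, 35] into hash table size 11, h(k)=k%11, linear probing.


Insert 1: h=1 -> slot 1
Insert 5: h=5 -> slot 5
Insert 49: h=5, 1 probes -> slot 6
Insert 11: h=0 -> slot 0
Insert 44: h=0, 2 probes -> slot 2
Insert 35: h=2, 1 probes -> slot 3

Table: [11, 1, 44, 35, None, 5, 49, None, None, None, None]


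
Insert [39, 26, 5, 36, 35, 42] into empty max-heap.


Insert 39: [39]
Insert 26: [39, 26]
Insert 5: [39, 26, 5]
Insert 36: [39, 36, 5, 26]
Insert 35: [39, 36, 5, 26, 35]
Insert 42: [42, 36, 39, 26, 35, 5]

Final heap: [42, 36, 39, 26, 35, 5]


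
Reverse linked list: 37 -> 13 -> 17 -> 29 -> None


Step 1: curr=37, set curr.next=prev(None) | reversed so far: 37
Step 2: curr=13, set curr.next=prev(37) | reversed so far: 13 -> 37
Step 3: curr=17, set curr.next=prev(13) | reversed so far: 17 -> 13 -> 37
Step 4: curr=29, set curr.next=prev(17) | reversed so far: 29 -> 17 -> 13 -> 37

29 -> 17 -> 13 -> 37 -> None


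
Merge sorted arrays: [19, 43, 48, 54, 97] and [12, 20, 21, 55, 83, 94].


Take 12 from B
Take 19 from A
Take 20 from B
Take 21 from B
Take 43 from A
Take 48 from A
Take 54 from A
Take 55 from B
Take 83 from B
Take 94 from B

Merged: [12, 19, 20, 21, 43, 48, 54, 55, 83, 94, 97]


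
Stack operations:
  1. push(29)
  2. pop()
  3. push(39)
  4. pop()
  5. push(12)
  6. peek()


push(29) -> [29]
pop()->29, []
push(39) -> [39]
pop()->39, []
push(12) -> [12]
peek()->12

Final stack: [12]


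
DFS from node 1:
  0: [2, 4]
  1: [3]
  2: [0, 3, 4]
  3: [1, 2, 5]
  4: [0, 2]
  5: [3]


Visit 1, push [3]
Visit 3, push [5, 2]
Visit 2, push [4, 0]
Visit 0, push [4]
Visit 4, push []
Visit 5, push []

DFS order: [1, 3, 2, 0, 4, 5]


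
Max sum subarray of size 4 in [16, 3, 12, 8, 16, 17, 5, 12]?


[0:4]: 39
[1:5]: 39
[2:6]: 53
[3:7]: 46
[4:8]: 50

Max: 53 at [2:6]


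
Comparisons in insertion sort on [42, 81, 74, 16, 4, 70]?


Algorithm: insertion sort
Input: [42, 81, 74, 16, 4, 70]
Sorted: [4, 16, 42, 70, 74, 81]

13


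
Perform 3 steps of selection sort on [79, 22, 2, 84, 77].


Initial: [79, 22, 2, 84, 77]
Step 1: min=2 at 2
  Swap: [2, 22, 79, 84, 77]
Step 2: min=22 at 1
  Swap: [2, 22, 79, 84, 77]
Step 3: min=77 at 4
  Swap: [2, 22, 77, 84, 79]

After 3 steps: [2, 22, 77, 84, 79]


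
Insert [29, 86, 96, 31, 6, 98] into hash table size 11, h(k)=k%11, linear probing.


Insert 29: h=7 -> slot 7
Insert 86: h=9 -> slot 9
Insert 96: h=8 -> slot 8
Insert 31: h=9, 1 probes -> slot 10
Insert 6: h=6 -> slot 6
Insert 98: h=10, 1 probes -> slot 0

Table: [98, None, None, None, None, None, 6, 29, 96, 86, 31]


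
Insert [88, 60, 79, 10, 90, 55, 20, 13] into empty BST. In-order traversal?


Insert 88: root
Insert 60: L from 88
Insert 79: L from 88 -> R from 60
Insert 10: L from 88 -> L from 60
Insert 90: R from 88
Insert 55: L from 88 -> L from 60 -> R from 10
Insert 20: L from 88 -> L from 60 -> R from 10 -> L from 55
Insert 13: L from 88 -> L from 60 -> R from 10 -> L from 55 -> L from 20

In-order: [10, 13, 20, 55, 60, 79, 88, 90]


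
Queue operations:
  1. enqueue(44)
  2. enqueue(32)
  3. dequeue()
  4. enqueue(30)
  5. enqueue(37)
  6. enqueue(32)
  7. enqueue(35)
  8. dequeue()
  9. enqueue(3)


enqueue(44) -> [44]
enqueue(32) -> [44, 32]
dequeue()->44, [32]
enqueue(30) -> [32, 30]
enqueue(37) -> [32, 30, 37]
enqueue(32) -> [32, 30, 37, 32]
enqueue(35) -> [32, 30, 37, 32, 35]
dequeue()->32, [30, 37, 32, 35]
enqueue(3) -> [30, 37, 32, 35, 3]

Final queue: [30, 37, 32, 35, 3]


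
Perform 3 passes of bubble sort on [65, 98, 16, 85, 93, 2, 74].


Initial: [65, 98, 16, 85, 93, 2, 74]
Pass 1: [65, 16, 85, 93, 2, 74, 98] (5 swaps)
Pass 2: [16, 65, 85, 2, 74, 93, 98] (3 swaps)
Pass 3: [16, 65, 2, 74, 85, 93, 98] (2 swaps)

After 3 passes: [16, 65, 2, 74, 85, 93, 98]


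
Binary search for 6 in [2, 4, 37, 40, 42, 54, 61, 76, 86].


Step 1: lo=0, hi=8, mid=4, val=42
Step 2: lo=0, hi=3, mid=1, val=4
Step 3: lo=2, hi=3, mid=2, val=37

Not found


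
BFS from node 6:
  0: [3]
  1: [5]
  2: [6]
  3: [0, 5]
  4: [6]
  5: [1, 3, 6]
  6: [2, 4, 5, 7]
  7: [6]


Visit 6, enqueue [2, 4, 5, 7]
Visit 2, enqueue []
Visit 4, enqueue []
Visit 5, enqueue [1, 3]
Visit 7, enqueue []
Visit 1, enqueue []
Visit 3, enqueue [0]
Visit 0, enqueue []

BFS order: [6, 2, 4, 5, 7, 1, 3, 0]


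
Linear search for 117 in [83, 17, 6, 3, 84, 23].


i=0: 83!=117
i=1: 17!=117
i=2: 6!=117
i=3: 3!=117
i=4: 84!=117
i=5: 23!=117

Not found, 6 comps


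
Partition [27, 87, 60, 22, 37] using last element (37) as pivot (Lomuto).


Pivot: 37
  27 <= 37: advance i (no swap)
  22 <= 37: swap -> [27, 22, 60, 87, 37]
Place pivot at 2: [27, 22, 37, 87, 60]

Partitioned: [27, 22, 37, 87, 60]


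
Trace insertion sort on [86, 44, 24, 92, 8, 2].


Initial: [86, 44, 24, 92, 8, 2]
Insert 44: [44, 86, 24, 92, 8, 2]
Insert 24: [24, 44, 86, 92, 8, 2]
Insert 92: [24, 44, 86, 92, 8, 2]
Insert 8: [8, 24, 44, 86, 92, 2]
Insert 2: [2, 8, 24, 44, 86, 92]

Sorted: [2, 8, 24, 44, 86, 92]


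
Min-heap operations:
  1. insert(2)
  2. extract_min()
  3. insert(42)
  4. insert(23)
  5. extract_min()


insert(2) -> [2]
extract_min()->2, []
insert(42) -> [42]
insert(23) -> [23, 42]
extract_min()->23, [42]

Final heap: [42]


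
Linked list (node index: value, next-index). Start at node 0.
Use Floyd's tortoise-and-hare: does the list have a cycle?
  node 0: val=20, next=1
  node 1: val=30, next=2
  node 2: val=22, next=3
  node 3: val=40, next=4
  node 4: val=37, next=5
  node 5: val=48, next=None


Floyd's tortoise (slow, +1) and hare (fast, +2):
  init: slow=0, fast=0
  step 1: slow=1, fast=2
  step 2: slow=2, fast=4
  step 3: fast 4->5->None, no cycle

Cycle: no


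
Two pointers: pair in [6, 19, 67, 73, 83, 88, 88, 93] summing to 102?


lo=0(6)+hi=7(93)=99
lo=1(19)+hi=7(93)=112
lo=1(19)+hi=6(88)=107
lo=1(19)+hi=5(88)=107
lo=1(19)+hi=4(83)=102

Yes: 19+83=102


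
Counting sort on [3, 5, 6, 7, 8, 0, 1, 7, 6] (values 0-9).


Input: [3, 5, 6, 7, 8, 0, 1, 7, 6]
Counts: [1, 1, 0, 1, 0, 1, 2, 2, 1, 0]

Sorted: [0, 1, 3, 5, 6, 6, 7, 7, 8]


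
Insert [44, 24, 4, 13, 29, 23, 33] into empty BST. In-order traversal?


Insert 44: root
Insert 24: L from 44
Insert 4: L from 44 -> L from 24
Insert 13: L from 44 -> L from 24 -> R from 4
Insert 29: L from 44 -> R from 24
Insert 23: L from 44 -> L from 24 -> R from 4 -> R from 13
Insert 33: L from 44 -> R from 24 -> R from 29

In-order: [4, 13, 23, 24, 29, 33, 44]


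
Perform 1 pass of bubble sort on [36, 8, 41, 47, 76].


Initial: [36, 8, 41, 47, 76]
Pass 1: [8, 36, 41, 47, 76] (1 swaps)

After 1 pass: [8, 36, 41, 47, 76]


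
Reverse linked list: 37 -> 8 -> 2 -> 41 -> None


Step 1: curr=37, set curr.next=prev(None) | reversed so far: 37
Step 2: curr=8, set curr.next=prev(37) | reversed so far: 8 -> 37
Step 3: curr=2, set curr.next=prev(8) | reversed so far: 2 -> 8 -> 37
Step 4: curr=41, set curr.next=prev(2) | reversed so far: 41 -> 2 -> 8 -> 37

41 -> 2 -> 8 -> 37 -> None


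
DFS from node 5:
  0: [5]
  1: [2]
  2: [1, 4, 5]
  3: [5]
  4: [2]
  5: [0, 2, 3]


Visit 5, push [3, 2, 0]
Visit 0, push []
Visit 2, push [4, 1]
Visit 1, push []
Visit 4, push []
Visit 3, push []

DFS order: [5, 0, 2, 1, 4, 3]


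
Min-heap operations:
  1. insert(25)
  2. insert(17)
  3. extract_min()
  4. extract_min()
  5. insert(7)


insert(25) -> [25]
insert(17) -> [17, 25]
extract_min()->17, [25]
extract_min()->25, []
insert(7) -> [7]

Final heap: [7]


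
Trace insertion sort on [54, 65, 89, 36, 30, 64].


Initial: [54, 65, 89, 36, 30, 64]
Insert 65: [54, 65, 89, 36, 30, 64]
Insert 89: [54, 65, 89, 36, 30, 64]
Insert 36: [36, 54, 65, 89, 30, 64]
Insert 30: [30, 36, 54, 65, 89, 64]
Insert 64: [30, 36, 54, 64, 65, 89]

Sorted: [30, 36, 54, 64, 65, 89]
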